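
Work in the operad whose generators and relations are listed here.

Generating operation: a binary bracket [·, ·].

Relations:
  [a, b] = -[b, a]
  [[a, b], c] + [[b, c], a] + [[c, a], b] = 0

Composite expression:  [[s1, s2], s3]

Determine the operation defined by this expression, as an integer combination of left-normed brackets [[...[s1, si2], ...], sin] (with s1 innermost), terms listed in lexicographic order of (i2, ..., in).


Skip Jacobi rewriting: expand, keep s1-initial words, read off terms.
Composite bracket: [[s1, s2], s3]
Expanding via [a, b] = ab - ba: 4 signed words (2^2 = 4).
Keep just the words that open with s1:
  s1s2s3 (sign +1) contributes +[[s1, s2], s3]

[[s1, s2], s3]


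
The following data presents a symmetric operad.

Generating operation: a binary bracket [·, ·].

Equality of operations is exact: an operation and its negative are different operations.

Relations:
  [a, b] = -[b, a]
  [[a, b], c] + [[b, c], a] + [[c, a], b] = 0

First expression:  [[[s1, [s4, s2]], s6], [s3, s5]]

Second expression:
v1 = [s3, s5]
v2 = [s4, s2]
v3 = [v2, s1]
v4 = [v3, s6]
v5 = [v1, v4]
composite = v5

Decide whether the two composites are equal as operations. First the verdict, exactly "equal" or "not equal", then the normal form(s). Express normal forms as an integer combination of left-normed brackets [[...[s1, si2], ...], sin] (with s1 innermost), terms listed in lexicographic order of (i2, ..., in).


equal — both sides give -[[[[[s1, s2], s4], s6], s3], s5] + [[[[[s1, s2], s4], s6], s5], s3] + [[[[[s1, s4], s2], s6], s3], s5] - [[[[[s1, s4], s2], s6], s5], s3]

The first expression, normalized: -[[[[[s1, s2], s4], s6], s3], s5] + [[[[[s1, s2], s4], s6], s5], s3] + [[[[[s1, s4], s2], s6], s3], s5] - [[[[[s1, s4], s2], s6], s5], s3]
The second expression, normalized: -[[[[[s1, s2], s4], s6], s3], s5] + [[[[[s1, s2], s4], s6], s5], s3] + [[[[[s1, s4], s2], s6], s3], s5] - [[[[[s1, s4], s2], s6], s5], s3]
The forms coincide; equal.


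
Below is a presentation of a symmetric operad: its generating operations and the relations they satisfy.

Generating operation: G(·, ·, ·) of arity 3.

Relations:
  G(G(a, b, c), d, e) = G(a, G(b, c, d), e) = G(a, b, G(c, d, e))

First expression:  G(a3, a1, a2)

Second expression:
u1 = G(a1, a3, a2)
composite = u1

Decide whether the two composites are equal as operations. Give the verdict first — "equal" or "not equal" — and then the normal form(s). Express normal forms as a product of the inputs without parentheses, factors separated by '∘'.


not equal — first a3 ∘ a1 ∘ a2, second a1 ∘ a3 ∘ a2

The first expression reduces to a3 ∘ a1 ∘ a2
The second expression reduces to a1 ∘ a3 ∘ a2
The normal forms differ: not equal.


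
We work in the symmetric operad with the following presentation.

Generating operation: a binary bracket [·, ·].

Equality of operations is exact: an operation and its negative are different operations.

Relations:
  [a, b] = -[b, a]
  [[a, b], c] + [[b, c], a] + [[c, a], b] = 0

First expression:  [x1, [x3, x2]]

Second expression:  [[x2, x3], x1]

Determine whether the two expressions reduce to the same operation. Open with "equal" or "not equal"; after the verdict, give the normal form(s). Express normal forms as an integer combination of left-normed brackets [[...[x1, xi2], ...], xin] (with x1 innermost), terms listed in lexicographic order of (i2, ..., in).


equal: each reduces to -[[x1, x2], x3] + [[x1, x3], x2]

The first expression, normalized: -[[x1, x2], x3] + [[x1, x3], x2]
The second expression, normalized: -[[x1, x2], x3] + [[x1, x3], x2]
Identical normal forms: equal.


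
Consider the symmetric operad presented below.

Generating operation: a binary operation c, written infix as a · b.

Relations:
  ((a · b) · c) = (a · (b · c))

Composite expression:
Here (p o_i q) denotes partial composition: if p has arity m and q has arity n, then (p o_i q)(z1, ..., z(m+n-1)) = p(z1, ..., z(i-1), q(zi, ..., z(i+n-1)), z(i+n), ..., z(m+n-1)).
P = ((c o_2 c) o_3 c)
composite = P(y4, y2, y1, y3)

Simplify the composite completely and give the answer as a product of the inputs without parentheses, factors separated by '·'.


The c-tree's shape is irrelevant; the y-reading-order decides.
(y1 · y3) spells out as y1 · y3
(y2 · (y1 · y3)) spells out as y2 · y1 · y3
(y4 · (y2 · (y1 · y3))) spells out as y4 · y2 · y1 · y3

y4 · y2 · y1 · y3


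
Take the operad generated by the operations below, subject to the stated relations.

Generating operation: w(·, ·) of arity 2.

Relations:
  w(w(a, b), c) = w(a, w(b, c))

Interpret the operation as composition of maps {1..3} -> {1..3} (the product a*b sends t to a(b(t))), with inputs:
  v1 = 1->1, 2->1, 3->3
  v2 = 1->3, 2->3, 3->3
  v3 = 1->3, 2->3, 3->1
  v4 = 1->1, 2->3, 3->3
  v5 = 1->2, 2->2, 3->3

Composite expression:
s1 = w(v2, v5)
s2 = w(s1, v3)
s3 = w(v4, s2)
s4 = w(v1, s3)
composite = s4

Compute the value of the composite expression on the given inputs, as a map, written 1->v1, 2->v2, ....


1->3, 2->3, 3->3

w(v2, v5) = 1->3, 2->3, 3->3
w(w(v2, v5), v3) = 1->3, 2->3, 3->3
w(v4, w(w(v2, v5), v3)) = 1->3, 2->3, 3->3
w(v1, w(v4, w(w(v2, v5), v3))) = 1->3, 2->3, 3->3


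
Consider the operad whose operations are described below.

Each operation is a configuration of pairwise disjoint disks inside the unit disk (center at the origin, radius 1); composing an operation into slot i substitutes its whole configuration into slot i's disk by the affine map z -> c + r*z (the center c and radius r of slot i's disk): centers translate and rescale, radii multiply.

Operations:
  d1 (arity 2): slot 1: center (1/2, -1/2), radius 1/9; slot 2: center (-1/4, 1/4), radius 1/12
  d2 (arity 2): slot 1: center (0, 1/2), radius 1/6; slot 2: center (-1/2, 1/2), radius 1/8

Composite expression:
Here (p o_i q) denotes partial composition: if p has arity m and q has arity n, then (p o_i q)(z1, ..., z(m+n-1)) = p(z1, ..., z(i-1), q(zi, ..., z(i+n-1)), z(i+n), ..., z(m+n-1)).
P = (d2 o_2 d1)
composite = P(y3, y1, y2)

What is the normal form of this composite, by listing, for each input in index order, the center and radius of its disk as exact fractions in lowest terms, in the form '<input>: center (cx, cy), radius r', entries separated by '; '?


Follow each y-input down from d2: c' goes to c + r*c', radius to r*r'.
for y3, the 1-step affine chain lands on center (0, 1/2), radius 1/6
for y1, the 2-step affine chain lands on center (-7/16, 7/16), radius 1/72
for y2, the 2-step affine chain lands on center (-17/32, 17/32), radius 1/96

y1: center (-7/16, 7/16), radius 1/72; y2: center (-17/32, 17/32), radius 1/96; y3: center (0, 1/2), radius 1/6


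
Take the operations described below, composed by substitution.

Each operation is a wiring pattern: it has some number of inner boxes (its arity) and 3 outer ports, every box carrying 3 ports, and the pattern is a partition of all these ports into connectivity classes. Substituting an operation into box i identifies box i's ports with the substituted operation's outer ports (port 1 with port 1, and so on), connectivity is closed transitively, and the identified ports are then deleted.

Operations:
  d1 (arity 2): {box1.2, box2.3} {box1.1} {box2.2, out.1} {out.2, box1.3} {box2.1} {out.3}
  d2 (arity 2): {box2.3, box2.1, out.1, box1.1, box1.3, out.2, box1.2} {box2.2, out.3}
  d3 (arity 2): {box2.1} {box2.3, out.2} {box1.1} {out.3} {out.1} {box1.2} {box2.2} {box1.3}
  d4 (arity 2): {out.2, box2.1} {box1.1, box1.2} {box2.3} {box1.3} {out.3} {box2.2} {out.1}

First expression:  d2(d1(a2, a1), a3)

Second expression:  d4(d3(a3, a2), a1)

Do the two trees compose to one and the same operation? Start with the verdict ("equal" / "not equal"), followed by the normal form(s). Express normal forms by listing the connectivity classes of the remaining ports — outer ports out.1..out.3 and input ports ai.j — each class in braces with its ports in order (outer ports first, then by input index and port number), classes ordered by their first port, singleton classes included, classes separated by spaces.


not equal — first {out.1, out.2, a1.2, a2.3, a3.1, a3.3} {out.3, a3.2} {a1.1} {a1.3, a2.2} {a2.1}, second {out.1} {out.2, a1.1} {out.3} {a1.2} {a1.3} {a2.1} {a2.2} {a2.3} {a3.1} {a3.2} {a3.3}

The first composite normalizes to {out.1, out.2, a1.2, a2.3, a3.1, a3.3} {out.3, a3.2} {a1.1} {a1.3, a2.2} {a2.1}
The second composite normalizes to {out.1} {out.2, a1.1} {out.3} {a1.2} {a1.3} {a2.1} {a2.2} {a2.3} {a3.1} {a3.2} {a3.3}
Different reductions; not equal.


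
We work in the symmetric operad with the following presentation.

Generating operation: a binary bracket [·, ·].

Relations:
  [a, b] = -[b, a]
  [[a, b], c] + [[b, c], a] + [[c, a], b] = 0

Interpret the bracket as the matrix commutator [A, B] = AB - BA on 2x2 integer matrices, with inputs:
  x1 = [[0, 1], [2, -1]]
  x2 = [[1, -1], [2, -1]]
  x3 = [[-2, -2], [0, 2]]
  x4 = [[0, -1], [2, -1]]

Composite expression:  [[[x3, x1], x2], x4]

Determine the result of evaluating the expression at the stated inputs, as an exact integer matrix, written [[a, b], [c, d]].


[x3, x1] = [[-4, -2], [8, 4]]
[[x3, x1], x2] = [[4, 12], [32, -4]]
[[[x3, x1], x2], x4] = [[56, -20], [16, -56]]

[[56, -20], [16, -56]]


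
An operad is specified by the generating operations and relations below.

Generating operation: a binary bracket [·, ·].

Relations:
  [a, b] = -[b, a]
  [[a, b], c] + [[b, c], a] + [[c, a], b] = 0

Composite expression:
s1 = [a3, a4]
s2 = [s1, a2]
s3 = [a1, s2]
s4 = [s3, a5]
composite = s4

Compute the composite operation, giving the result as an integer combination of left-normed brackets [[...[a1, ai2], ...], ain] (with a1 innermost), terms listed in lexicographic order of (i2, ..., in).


-[[[[a1, a2], a3], a4], a5] + [[[[a1, a2], a4], a3], a5] + [[[[a1, a3], a4], a2], a5] - [[[[a1, a4], a3], a2], a5]

In the tensor algebra, words opening a1 carry the a1-anchored form.
Composite bracket: [[a1, [[a3, a4], a2]], a5]
Applying ab - ba throughout gives 16 signed words (2^4 = 16).
Keep just the words that open with a1:
  word a1a2a3a4a5 has sign -1, contributing -[[[[a1, a2], a3], a4], a5]
  word a1a2a4a3a5 has sign +1, contributing +[[[[a1, a2], a4], a3], a5]
  word a1a3a4a2a5 has sign +1, contributing +[[[[a1, a3], a4], a2], a5]
  word a1a4a3a2a5 has sign -1, contributing -[[[[a1, a4], a3], a2], a5]


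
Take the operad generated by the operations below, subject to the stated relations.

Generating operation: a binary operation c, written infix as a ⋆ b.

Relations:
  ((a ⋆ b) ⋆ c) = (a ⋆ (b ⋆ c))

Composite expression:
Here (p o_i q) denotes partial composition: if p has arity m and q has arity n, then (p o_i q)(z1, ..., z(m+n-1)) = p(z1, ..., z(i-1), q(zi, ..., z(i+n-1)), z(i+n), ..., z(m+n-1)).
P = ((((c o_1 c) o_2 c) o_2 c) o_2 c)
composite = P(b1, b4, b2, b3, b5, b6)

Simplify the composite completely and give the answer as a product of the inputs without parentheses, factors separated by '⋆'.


b1 ⋆ b4 ⋆ b2 ⋆ b3 ⋆ b5 ⋆ b6


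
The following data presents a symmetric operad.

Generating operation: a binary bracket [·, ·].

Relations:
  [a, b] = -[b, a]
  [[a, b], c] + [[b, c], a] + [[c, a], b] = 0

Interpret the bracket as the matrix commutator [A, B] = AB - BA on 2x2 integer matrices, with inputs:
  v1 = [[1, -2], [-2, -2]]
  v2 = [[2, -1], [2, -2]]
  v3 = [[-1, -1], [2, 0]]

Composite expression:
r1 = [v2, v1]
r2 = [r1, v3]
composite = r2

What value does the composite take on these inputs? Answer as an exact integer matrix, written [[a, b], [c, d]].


[v2, v1] = [[6, -5], [14, -6]]
[[v2, v1], v3] = [[4, -17], [-38, -4]]

[[4, -17], [-38, -4]]


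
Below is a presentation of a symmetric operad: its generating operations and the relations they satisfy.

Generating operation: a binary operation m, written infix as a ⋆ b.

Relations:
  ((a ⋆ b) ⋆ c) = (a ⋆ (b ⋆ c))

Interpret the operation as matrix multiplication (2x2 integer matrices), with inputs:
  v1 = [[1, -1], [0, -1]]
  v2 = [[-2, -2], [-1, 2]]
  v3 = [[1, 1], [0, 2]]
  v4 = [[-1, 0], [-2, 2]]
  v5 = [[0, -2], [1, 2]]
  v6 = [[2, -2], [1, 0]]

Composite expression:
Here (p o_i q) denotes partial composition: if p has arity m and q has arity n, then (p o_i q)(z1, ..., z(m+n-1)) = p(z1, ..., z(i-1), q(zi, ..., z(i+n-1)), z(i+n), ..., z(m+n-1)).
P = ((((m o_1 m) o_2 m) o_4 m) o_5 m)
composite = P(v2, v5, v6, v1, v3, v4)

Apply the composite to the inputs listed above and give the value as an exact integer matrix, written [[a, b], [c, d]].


[[12, -8], [-6, -4]]

(v5 ⋆ v6) = [[-2, 0], [4, -2]]
(v2 ⋆ (v5 ⋆ v6)) = [[-4, 4], [10, -4]]
(v3 ⋆ v4) = [[-3, 2], [-4, 4]]
(v1 ⋆ (v3 ⋆ v4)) = [[1, -2], [4, -4]]
((v2 ⋆ (v5 ⋆ v6)) ⋆ (v1 ⋆ (v3 ⋆ v4))) = [[12, -8], [-6, -4]]


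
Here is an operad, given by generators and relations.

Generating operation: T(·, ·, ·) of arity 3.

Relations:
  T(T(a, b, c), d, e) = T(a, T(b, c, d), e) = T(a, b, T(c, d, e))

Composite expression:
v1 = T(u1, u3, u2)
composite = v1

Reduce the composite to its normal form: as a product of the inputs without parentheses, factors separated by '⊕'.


The T-tree's shape is irrelevant; the u-reading-order decides.
T(u1, u3, u2) linearizes to u1 ⊕ u3 ⊕ u2

u1 ⊕ u3 ⊕ u2


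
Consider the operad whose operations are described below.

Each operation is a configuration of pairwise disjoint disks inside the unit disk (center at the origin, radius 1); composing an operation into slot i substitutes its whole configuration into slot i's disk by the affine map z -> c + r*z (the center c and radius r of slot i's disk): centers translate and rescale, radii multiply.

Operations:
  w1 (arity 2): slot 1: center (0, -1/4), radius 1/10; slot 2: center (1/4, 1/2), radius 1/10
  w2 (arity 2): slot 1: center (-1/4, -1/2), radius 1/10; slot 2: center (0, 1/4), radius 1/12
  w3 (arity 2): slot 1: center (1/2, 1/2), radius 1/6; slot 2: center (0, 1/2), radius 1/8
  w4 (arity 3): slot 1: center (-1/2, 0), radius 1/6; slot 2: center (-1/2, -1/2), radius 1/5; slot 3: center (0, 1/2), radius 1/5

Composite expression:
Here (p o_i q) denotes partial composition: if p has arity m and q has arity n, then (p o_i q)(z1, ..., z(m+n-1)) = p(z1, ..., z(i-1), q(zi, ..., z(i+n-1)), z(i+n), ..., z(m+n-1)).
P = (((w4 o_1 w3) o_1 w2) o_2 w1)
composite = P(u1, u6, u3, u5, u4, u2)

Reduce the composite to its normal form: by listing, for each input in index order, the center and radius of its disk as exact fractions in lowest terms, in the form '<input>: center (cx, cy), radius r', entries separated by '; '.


u1: center (-61/144, 5/72), radius 1/360; u2: center (0, 1/2), radius 1/5; u3: center (-719/1728, 79/864), radius 1/4320; u4: center (-1/2, -1/2), radius 1/5; u5: center (-1/2, 1/12), radius 1/48; u6: center (-5/12, 155/1728), radius 1/4320

Only the slot chain above each u matters under w4; compose those maps.
u1: after 3 affine steps, its disk has center (-61/144, 5/72), radius 1/360
u6: after 4 affine steps, its disk has center (-5/12, 155/1728), radius 1/4320
u3: after 4 affine steps, its disk has center (-719/1728, 79/864), radius 1/4320
u5: after 2 affine steps, its disk has center (-1/2, 1/12), radius 1/48
u4: after 1 affine step, its disk has center (-1/2, -1/2), radius 1/5
u2: after 1 affine step, its disk has center (0, 1/2), radius 1/5


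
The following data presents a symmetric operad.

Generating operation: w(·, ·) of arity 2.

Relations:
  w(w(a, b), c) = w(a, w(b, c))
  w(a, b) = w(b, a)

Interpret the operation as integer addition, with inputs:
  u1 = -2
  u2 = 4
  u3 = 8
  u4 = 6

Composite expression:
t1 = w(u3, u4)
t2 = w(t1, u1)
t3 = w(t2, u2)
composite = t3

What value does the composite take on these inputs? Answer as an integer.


w(u3, u4) = 14
w(w(u3, u4), u1) = 12
w(w(w(u3, u4), u1), u2) = 16

16


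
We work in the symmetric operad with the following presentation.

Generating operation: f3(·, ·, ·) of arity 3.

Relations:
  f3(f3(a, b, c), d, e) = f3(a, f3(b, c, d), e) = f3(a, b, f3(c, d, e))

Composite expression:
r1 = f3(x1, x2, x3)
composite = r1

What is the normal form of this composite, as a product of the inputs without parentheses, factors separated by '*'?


x1 * x2 * x3

Every regrouping of f3 is equal, so read the x-inputs in written order.
f3(x1, x2, x3) linearizes to x1 * x2 * x3


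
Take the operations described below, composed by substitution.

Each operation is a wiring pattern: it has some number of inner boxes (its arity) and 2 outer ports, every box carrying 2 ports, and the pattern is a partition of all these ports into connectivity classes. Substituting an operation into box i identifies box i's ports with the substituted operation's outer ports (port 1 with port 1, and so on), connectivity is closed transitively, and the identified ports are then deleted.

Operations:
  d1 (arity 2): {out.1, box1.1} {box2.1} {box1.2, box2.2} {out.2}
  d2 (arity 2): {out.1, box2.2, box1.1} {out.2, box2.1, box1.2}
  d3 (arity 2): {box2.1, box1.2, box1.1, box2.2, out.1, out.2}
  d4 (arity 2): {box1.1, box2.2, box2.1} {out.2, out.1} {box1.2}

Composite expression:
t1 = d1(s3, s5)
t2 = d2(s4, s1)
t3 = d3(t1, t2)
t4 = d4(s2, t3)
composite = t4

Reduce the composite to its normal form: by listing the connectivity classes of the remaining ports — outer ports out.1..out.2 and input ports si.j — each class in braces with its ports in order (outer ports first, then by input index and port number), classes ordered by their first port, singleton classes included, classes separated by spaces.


{out.1, out.2} {s1.1, s1.2, s2.1, s3.1, s4.1, s4.2} {s2.2} {s3.2, s5.2} {s5.1}

After gluing at d4, chains via deleted ports link the s-ports.
through d1, on inputs (s3, s5): {out.1, s3.1} {out.2} {s3.2, s5.2} {s5.1} (out.j = stage outer ports)
through d2, on inputs (s4, s1): {out.1, s1.2, s4.1} {out.2, s1.1, s4.2} (out.j = stage outer ports)
through d3, on inputs (s3, s5, s4, s1): {out.1, out.2, s1.1, s1.2, s3.1, s4.1, s4.2} {s3.2, s5.2} {s5.1} (out.j = stage outer ports)
through d4, on inputs (s2, s3, s5, s4, s1): {out.1, out.2} {s1.1, s1.2, s2.1, s3.1, s4.1, s4.2} {s2.2} {s3.2, s5.2} {s5.1} (out.j = stage outer ports)


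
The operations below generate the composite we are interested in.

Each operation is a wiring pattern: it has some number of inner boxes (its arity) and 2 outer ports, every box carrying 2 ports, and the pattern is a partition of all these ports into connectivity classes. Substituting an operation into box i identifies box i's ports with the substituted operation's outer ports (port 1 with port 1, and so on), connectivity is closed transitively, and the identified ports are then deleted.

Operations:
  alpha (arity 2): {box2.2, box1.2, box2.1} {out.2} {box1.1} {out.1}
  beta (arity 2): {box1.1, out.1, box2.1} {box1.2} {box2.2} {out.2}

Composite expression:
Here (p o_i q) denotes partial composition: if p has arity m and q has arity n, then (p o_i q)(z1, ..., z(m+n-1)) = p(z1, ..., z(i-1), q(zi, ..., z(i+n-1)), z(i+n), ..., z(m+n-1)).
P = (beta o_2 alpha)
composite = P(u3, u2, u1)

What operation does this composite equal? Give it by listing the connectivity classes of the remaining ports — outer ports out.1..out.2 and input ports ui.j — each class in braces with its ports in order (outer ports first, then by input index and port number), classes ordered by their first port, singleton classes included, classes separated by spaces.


{out.1, u3.1} {out.2} {u1.1, u1.2, u2.2} {u2.1} {u3.2}

Connectivity passes through glued beta-boundaries; trace each wire chain.
after alpha, the pattern on (u2, u1) reads {out.1} {out.2} {u1.1, u1.2, u2.2} {u2.1} (out.j = its outer ports)
after beta, the pattern on (u3, u2, u1) reads {out.1, u3.1} {out.2} {u1.1, u1.2, u2.2} {u2.1} {u3.2} (out.j = its outer ports)


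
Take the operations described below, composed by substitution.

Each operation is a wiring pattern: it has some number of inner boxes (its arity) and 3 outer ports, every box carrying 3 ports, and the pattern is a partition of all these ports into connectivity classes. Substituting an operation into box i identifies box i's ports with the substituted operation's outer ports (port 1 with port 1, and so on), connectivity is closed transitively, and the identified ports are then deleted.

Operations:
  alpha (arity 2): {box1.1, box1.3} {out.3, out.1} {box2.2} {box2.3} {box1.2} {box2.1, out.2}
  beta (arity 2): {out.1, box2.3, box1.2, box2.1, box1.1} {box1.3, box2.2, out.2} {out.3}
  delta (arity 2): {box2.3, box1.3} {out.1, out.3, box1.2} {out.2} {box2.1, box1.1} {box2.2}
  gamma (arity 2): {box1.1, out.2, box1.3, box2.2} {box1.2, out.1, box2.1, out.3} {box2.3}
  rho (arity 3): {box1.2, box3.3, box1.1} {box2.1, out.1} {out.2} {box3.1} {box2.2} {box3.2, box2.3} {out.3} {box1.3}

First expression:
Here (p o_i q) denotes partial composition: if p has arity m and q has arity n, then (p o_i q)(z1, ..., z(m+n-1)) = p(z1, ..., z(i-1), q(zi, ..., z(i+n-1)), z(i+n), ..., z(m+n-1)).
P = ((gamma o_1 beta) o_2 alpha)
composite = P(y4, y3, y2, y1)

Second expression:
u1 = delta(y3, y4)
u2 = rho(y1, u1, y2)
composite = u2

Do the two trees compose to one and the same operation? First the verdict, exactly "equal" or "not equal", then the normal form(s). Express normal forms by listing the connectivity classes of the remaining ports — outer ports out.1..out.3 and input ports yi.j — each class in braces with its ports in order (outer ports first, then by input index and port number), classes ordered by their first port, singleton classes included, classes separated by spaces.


not equal; first: {out.1, out.3, y1.1, y2.1, y4.3} {out.2, y1.2, y4.1, y4.2} {y1.3} {y2.2} {y2.3} {y3.1, y3.3} {y3.2}; second: {out.1, y2.2, y3.2} {out.2} {out.3} {y1.1, y1.2, y2.3} {y1.3} {y2.1} {y3.1, y4.1} {y3.3, y4.3} {y4.2}

Reducing the first expression gives {out.1, out.3, y1.1, y2.1, y4.3} {out.2, y1.2, y4.1, y4.2} {y1.3} {y2.2} {y2.3} {y3.1, y3.3} {y3.2}
Reducing the second expression gives {out.1, y2.2, y3.2} {out.2} {out.3} {y1.1, y1.2, y2.3} {y1.3} {y2.1} {y3.1, y4.1} {y3.3, y4.3} {y4.2}
They disagree, so not equal.


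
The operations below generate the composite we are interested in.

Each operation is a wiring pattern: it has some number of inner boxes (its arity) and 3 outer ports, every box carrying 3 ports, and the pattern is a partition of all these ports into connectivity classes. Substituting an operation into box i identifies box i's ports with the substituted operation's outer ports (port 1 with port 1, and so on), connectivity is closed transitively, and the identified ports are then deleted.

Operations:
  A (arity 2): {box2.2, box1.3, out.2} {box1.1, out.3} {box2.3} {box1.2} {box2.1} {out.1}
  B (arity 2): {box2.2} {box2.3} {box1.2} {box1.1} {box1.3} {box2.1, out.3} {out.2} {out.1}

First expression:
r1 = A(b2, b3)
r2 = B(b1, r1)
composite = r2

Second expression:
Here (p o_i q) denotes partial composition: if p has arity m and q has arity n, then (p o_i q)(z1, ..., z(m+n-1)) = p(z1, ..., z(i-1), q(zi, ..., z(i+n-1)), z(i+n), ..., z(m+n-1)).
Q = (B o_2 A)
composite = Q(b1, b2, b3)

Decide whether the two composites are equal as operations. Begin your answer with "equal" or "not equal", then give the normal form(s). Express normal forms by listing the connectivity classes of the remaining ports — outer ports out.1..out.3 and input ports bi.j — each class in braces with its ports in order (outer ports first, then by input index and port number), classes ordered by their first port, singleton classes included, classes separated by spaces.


Reducing the first expression gives {out.1} {out.2} {out.3} {b1.1} {b1.2} {b1.3} {b2.1} {b2.2} {b2.3, b3.2} {b3.1} {b3.3}
Reducing the second expression gives {out.1} {out.2} {out.3} {b1.1} {b1.2} {b1.3} {b2.1} {b2.2} {b2.3, b3.2} {b3.1} {b3.3}
Both agree, so they are equal.

equal; the common form is {out.1} {out.2} {out.3} {b1.1} {b1.2} {b1.3} {b2.1} {b2.2} {b2.3, b3.2} {b3.1} {b3.3}


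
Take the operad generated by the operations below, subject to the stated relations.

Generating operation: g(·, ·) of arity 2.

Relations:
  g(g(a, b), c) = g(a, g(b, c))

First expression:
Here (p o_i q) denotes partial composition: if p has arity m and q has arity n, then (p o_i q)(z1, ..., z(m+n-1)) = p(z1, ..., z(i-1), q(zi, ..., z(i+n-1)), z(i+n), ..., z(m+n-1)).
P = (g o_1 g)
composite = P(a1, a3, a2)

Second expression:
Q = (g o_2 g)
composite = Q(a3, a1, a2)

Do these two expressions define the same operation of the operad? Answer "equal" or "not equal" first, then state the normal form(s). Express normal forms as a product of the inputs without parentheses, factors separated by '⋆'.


not equal — first a1 ⋆ a3 ⋆ a2, second a3 ⋆ a1 ⋆ a2


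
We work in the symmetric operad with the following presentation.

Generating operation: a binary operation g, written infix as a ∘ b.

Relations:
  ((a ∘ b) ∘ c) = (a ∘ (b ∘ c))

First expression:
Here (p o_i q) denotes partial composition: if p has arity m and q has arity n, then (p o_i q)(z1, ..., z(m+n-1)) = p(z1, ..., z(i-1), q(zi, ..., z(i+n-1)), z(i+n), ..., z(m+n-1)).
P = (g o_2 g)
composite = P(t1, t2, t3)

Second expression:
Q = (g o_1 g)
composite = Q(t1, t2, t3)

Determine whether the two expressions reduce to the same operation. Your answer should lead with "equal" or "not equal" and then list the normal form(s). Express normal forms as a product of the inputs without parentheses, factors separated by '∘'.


equal: each reduces to t1 ∘ t2 ∘ t3

The first expression, normalized: t1 ∘ t2 ∘ t3
The second expression, normalized: t1 ∘ t2 ∘ t3
Same normal form: equal.


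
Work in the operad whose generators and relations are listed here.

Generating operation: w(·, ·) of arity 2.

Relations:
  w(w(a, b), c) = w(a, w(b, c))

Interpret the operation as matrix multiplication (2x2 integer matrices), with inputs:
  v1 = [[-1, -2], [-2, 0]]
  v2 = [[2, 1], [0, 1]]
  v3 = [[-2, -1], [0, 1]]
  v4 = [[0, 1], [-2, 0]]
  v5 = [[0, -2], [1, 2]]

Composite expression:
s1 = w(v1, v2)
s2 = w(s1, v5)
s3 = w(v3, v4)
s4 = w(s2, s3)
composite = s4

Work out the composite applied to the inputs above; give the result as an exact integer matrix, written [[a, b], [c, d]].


w(v1, v2) = [[-2, -3], [-4, -2]]
w(w(v1, v2), v5) = [[-3, -2], [-2, 4]]
w(v3, v4) = [[2, -2], [-2, 0]]
w(w(w(v1, v2), v5), w(v3, v4)) = [[-2, 6], [-12, 4]]

[[-2, 6], [-12, 4]]


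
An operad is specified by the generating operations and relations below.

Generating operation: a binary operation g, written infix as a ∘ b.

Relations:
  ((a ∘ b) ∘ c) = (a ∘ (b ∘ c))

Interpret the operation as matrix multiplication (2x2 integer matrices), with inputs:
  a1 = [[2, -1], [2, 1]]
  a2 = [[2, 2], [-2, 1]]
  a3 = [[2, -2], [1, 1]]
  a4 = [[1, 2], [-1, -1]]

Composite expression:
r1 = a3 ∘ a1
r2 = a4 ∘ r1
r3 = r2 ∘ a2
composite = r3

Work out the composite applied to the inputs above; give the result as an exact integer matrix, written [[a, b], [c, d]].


[[24, 12], [-16, -4]]

(a3 ∘ a1) = [[0, -4], [4, 0]]
(a4 ∘ (a3 ∘ a1)) = [[8, -4], [-4, 4]]
((a4 ∘ (a3 ∘ a1)) ∘ a2) = [[24, 12], [-16, -4]]


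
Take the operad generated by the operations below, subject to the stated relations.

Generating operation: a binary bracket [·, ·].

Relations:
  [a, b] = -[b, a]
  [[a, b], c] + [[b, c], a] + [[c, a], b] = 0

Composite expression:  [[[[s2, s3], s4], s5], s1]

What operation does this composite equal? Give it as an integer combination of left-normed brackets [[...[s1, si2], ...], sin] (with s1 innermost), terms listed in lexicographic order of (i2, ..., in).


In the tensor algebra, words opening s1 carry the s1-anchored form.
Composite bracket: [[[[s2, s3], s4], s5], s1]
Each bracket splits as ab - ba, giving 16 signed words (2^4 = 16).
Only words starting with s1 matter:
  s1s2s3s4s5 (sign -1) contributes -[[[[s1, s2], s3], s4], s5]
  s1s3s2s4s5 (sign +1) contributes +[[[[s1, s3], s2], s4], s5]
  s1s4s2s3s5 (sign +1) contributes +[[[[s1, s4], s2], s3], s5]
  s1s4s3s2s5 (sign -1) contributes -[[[[s1, s4], s3], s2], s5]
  s1s5s2s3s4 (sign +1) contributes +[[[[s1, s5], s2], s3], s4]
  s1s5s3s2s4 (sign -1) contributes -[[[[s1, s5], s3], s2], s4]
  s1s5s4s2s3 (sign -1) contributes -[[[[s1, s5], s4], s2], s3]
  s1s5s4s3s2 (sign +1) contributes +[[[[s1, s5], s4], s3], s2]

-[[[[s1, s2], s3], s4], s5] + [[[[s1, s3], s2], s4], s5] + [[[[s1, s4], s2], s3], s5] - [[[[s1, s4], s3], s2], s5] + [[[[s1, s5], s2], s3], s4] - [[[[s1, s5], s3], s2], s4] - [[[[s1, s5], s4], s2], s3] + [[[[s1, s5], s4], s3], s2]


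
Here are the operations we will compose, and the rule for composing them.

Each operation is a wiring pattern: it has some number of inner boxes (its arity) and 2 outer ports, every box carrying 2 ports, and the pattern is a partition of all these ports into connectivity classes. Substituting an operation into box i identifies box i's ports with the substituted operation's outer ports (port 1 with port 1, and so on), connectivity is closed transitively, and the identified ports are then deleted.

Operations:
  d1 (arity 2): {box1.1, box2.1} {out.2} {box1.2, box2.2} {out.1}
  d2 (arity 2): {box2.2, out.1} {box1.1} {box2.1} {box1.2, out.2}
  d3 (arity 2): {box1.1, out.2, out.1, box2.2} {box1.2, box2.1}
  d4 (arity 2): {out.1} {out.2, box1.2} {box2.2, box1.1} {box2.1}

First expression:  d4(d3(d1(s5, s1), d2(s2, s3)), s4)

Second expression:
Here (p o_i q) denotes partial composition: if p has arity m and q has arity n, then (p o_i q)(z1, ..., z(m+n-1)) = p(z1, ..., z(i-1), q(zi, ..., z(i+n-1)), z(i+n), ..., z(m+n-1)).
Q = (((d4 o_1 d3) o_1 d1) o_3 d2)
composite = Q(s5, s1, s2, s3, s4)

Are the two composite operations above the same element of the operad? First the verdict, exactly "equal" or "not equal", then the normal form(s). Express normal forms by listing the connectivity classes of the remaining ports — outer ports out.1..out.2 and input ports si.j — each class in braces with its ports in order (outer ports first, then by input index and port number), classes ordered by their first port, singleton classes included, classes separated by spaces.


equal; the common form is {out.1} {out.2, s2.2, s4.2} {s1.1, s5.1} {s1.2, s5.2} {s2.1} {s3.1} {s3.2} {s4.1}

In normal form, the first expression is {out.1} {out.2, s2.2, s4.2} {s1.1, s5.1} {s1.2, s5.2} {s2.1} {s3.1} {s3.2} {s4.1}
In normal form, the second expression is {out.1} {out.2, s2.2, s4.2} {s1.1, s5.1} {s1.2, s5.2} {s2.1} {s3.1} {s3.2} {s4.1}
Both agree, so they are equal.


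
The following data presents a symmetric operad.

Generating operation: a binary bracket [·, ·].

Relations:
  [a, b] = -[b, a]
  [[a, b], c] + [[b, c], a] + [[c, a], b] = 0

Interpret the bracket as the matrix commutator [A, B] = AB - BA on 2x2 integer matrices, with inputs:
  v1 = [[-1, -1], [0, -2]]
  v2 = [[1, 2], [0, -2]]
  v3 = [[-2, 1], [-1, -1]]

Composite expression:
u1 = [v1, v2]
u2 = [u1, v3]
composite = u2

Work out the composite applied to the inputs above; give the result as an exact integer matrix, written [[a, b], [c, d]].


[[-5, 5], [0, 5]]

[v1, v2] = [[0, 5], [0, 0]]
[[v1, v2], v3] = [[-5, 5], [0, 5]]


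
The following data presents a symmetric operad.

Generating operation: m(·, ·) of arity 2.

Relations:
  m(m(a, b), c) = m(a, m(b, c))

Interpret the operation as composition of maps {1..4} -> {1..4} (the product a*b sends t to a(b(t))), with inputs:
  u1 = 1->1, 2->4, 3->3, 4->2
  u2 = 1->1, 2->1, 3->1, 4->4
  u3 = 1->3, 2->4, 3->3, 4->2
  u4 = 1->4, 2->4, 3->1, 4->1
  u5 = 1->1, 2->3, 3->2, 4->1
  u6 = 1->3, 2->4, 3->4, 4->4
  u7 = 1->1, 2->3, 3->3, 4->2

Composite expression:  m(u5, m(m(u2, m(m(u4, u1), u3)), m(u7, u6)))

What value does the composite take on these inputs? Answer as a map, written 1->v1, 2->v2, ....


1->1, 2->1, 3->1, 4->1

m(u4, u1) = 1->4, 2->1, 3->1, 4->4
m(m(u4, u1), u3) = 1->1, 2->4, 3->1, 4->1
m(u2, m(m(u4, u1), u3)) = 1->1, 2->4, 3->1, 4->1
m(u7, u6) = 1->3, 2->2, 3->2, 4->2
m(m(u2, m(m(u4, u1), u3)), m(u7, u6)) = 1->1, 2->4, 3->4, 4->4
m(u5, m(m(u2, m(m(u4, u1), u3)), m(u7, u6))) = 1->1, 2->1, 3->1, 4->1


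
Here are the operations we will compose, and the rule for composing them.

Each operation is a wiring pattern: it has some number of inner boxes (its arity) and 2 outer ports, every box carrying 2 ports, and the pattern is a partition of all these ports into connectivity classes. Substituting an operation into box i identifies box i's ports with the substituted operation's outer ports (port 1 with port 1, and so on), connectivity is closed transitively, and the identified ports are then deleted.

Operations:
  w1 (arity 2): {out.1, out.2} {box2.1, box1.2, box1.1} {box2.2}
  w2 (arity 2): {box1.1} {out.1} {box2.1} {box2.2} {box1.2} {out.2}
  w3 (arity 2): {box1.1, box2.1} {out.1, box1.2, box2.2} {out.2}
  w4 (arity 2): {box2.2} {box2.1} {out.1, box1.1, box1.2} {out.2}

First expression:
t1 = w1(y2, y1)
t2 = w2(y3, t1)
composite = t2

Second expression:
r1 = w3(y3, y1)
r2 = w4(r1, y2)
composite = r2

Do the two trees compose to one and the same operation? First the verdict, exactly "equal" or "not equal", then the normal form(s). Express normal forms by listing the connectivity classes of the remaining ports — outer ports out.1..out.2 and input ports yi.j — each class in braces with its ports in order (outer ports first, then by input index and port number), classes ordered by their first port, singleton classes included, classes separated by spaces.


not equal; the first gives {out.1} {out.2} {y1.1, y2.1, y2.2} {y1.2} {y3.1} {y3.2} and the second {out.1, y1.2, y3.2} {out.2} {y1.1, y3.1} {y2.1} {y2.2}

The first composite normalizes to {out.1} {out.2} {y1.1, y2.1, y2.2} {y1.2} {y3.1} {y3.2}
The second composite normalizes to {out.1, y1.2, y3.2} {out.2} {y1.1, y3.1} {y2.1} {y2.2}
Distinct normal forms: not equal.


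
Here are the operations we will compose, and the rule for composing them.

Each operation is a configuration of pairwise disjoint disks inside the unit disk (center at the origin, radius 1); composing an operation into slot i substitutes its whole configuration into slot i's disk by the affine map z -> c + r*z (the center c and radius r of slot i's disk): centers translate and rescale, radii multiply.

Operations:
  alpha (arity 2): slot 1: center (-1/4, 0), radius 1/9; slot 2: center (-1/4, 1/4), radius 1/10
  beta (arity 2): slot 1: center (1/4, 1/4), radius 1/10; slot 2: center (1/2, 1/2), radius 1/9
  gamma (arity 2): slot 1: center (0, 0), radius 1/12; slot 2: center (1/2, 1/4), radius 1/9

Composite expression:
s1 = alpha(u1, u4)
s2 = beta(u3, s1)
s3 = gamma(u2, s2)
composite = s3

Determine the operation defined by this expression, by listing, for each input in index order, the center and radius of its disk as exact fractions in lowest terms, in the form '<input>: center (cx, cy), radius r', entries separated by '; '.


u1: center (179/324, 11/36), radius 1/729; u2: center (0, 0), radius 1/12; u3: center (19/36, 5/18), radius 1/90; u4: center (179/324, 25/81), radius 1/810


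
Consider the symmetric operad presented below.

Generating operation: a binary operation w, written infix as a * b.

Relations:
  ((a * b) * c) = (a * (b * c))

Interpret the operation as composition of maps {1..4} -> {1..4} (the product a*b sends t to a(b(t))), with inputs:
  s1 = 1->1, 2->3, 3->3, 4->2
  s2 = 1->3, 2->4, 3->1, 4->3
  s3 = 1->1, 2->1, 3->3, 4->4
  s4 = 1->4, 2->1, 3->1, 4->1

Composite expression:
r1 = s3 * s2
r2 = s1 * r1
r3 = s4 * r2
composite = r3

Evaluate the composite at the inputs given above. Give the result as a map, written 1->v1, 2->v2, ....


1->1, 2->1, 3->4, 4->1

(s3 * s2) = 1->3, 2->4, 3->1, 4->3
(s1 * (s3 * s2)) = 1->3, 2->2, 3->1, 4->3
(s4 * (s1 * (s3 * s2))) = 1->1, 2->1, 3->4, 4->1


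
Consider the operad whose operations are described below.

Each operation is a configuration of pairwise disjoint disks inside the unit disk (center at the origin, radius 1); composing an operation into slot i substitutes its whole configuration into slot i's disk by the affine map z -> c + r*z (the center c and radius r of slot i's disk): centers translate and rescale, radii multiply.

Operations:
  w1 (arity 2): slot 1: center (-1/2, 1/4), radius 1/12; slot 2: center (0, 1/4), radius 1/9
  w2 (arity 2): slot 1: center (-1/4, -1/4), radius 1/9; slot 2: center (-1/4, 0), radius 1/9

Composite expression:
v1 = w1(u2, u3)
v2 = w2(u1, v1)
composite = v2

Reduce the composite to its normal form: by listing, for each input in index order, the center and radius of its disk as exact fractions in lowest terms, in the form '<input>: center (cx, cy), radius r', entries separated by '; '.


u1: center (-1/4, -1/4), radius 1/9; u2: center (-11/36, 1/36), radius 1/108; u3: center (-1/4, 1/36), radius 1/81


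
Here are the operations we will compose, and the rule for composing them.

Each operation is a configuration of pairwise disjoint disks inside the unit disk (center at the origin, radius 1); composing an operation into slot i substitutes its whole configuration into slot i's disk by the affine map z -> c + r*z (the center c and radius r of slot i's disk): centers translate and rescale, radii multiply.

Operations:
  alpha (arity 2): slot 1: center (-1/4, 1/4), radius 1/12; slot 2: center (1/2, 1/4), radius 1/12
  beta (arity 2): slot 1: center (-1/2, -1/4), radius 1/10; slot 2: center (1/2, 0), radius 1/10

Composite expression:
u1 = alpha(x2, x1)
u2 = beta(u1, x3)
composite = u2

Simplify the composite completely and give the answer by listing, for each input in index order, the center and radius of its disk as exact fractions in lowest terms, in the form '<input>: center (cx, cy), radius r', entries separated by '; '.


x1: center (-9/20, -9/40), radius 1/120; x2: center (-21/40, -9/40), radius 1/120; x3: center (1/2, 0), radius 1/10

Below beta, radii multiply path by path; the x-disk centers shift.
input x2: applying the 2 nested substitutions gives center (-21/40, -9/40), radius 1/120
input x1: applying the 2 nested substitutions gives center (-9/20, -9/40), radius 1/120
input x3: applying the 1 nested substitution gives center (1/2, 0), radius 1/10


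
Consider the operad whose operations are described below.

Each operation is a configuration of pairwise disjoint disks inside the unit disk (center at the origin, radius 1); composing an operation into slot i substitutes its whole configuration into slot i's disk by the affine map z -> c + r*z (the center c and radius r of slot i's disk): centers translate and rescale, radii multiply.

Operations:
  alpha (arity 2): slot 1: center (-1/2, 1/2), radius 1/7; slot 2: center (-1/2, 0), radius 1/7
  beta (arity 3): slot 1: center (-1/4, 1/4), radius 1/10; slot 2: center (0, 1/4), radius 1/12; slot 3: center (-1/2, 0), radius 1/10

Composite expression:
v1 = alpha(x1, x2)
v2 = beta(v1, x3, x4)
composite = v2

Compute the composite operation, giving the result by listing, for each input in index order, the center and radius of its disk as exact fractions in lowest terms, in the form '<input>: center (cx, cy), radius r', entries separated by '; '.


Follow each x-input down from beta: c' goes to c + r*c', radius to r*r'.
x1: after 2 affine steps, its disk has center (-3/10, 3/10), radius 1/70
x2: after 2 affine steps, its disk has center (-3/10, 1/4), radius 1/70
x3: after 1 affine step, its disk has center (0, 1/4), radius 1/12
x4: after 1 affine step, its disk has center (-1/2, 0), radius 1/10

x1: center (-3/10, 3/10), radius 1/70; x2: center (-3/10, 1/4), radius 1/70; x3: center (0, 1/4), radius 1/12; x4: center (-1/2, 0), radius 1/10


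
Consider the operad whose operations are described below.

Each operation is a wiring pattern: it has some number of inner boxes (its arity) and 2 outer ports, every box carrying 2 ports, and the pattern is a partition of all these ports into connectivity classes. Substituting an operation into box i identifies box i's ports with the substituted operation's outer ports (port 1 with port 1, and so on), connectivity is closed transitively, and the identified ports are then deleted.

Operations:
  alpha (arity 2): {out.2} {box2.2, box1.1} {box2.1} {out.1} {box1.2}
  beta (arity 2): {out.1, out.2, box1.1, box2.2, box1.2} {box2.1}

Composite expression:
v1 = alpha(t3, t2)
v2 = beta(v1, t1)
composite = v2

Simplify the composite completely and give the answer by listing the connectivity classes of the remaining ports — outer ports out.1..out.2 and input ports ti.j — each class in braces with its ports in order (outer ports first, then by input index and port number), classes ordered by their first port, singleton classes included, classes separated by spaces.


{out.1, out.2, t1.2} {t1.1} {t2.1} {t2.2, t3.1} {t3.2}

After gluing at beta, chains via deleted ports link the t-ports.
composing alpha on (t3, t2), with out.j its own outer ports: {out.1} {out.2} {t2.1} {t2.2, t3.1} {t3.2}
composing beta on (t3, t2, t1), with out.j its own outer ports: {out.1, out.2, t1.2} {t1.1} {t2.1} {t2.2, t3.1} {t3.2}
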